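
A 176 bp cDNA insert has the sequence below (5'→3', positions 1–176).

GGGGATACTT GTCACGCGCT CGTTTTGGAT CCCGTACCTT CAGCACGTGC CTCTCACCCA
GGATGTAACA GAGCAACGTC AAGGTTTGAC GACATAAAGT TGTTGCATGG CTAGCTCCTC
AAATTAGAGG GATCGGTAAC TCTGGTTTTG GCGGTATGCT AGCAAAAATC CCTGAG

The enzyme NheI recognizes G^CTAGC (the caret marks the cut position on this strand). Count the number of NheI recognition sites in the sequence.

GCTAGC occurs starting at positions 110, 158.
NheI cuts at 2 sites.

2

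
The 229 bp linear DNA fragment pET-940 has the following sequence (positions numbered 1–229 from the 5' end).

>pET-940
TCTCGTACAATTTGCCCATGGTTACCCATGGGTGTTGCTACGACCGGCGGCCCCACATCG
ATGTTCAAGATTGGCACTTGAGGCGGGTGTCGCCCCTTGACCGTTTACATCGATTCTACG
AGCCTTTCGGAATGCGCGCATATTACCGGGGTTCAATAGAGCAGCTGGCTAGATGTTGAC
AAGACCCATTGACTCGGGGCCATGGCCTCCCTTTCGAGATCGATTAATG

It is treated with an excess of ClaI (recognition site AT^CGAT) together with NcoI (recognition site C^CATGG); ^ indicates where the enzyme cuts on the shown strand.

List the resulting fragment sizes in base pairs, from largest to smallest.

90, 52, 32, 20, 16, 10, 9 bp

ClaI sites (ATCGAT) start at positions 57, 109, 219.
ClaI cuts after base 2 of each site, so after positions 58, 110, 220.
NcoI sites (CCATGG) start at positions 16, 26, 200.
NcoI cuts after the first base of each site, so after positions 16, 26, 200.
Combined cut positions: 16, 26, 58, 110, 200, 220.
Linear molecule, 6 cuts → 7 fragments:
  1–16 → 16 bp
  17–26 → 10 bp
  27–58 → 32 bp
  59–110 → 52 bp
  111–200 → 90 bp
  201–220 → 20 bp
  221–229 → 9 bp
Sorted largest to smallest: 90, 52, 32, 20, 16, 10, 9 bp.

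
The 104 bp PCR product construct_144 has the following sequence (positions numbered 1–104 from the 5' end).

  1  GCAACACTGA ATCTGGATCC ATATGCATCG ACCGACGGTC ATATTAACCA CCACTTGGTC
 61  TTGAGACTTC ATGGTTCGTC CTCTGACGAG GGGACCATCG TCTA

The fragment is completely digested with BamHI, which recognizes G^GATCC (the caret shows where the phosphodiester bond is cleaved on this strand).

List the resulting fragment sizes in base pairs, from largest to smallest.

The BamHI site (GGATCC) starts at position 15.
BamHI cuts after the first base of each site, so after position 15.
Linear molecule, 1 cut → 2 fragments:
  1–15 → 15 bp
  16–104 → 89 bp
Sorted largest to smallest: 89, 15 bp.

89, 15 bp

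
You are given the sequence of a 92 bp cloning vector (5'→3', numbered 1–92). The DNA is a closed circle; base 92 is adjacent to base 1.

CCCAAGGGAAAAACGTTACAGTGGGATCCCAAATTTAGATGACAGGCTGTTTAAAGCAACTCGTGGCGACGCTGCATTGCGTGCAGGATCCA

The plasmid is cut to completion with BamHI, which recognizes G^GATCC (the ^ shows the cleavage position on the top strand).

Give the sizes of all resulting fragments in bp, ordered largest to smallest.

BamHI sites (GGATCC) start at positions 24, 86.
BamHI cuts after the first base of each site, so after positions 24, 86.
Circular molecule, 2 cuts → 2 fragments:
  25–86 → 62 bp
  87–92 then 1–24 → 6 + 24 = 30 bp
Sorted largest to smallest: 62, 30 bp.

62, 30 bp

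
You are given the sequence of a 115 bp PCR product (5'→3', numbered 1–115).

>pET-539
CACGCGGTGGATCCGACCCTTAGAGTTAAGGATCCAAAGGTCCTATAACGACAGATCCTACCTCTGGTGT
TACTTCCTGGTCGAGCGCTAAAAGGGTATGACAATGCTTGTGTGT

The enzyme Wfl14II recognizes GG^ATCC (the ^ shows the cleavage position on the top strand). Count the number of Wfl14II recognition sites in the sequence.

GGATCC occurs starting at positions 9, 30.
Wfl14II cuts at 2 sites.

2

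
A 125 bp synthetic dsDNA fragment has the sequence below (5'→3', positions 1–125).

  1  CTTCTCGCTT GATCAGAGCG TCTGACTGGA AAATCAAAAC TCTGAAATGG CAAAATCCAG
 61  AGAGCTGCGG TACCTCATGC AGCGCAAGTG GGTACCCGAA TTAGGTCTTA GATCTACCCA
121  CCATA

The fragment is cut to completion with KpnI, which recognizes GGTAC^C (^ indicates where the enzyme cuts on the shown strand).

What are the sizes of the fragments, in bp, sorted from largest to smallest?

KpnI sites (GGTACC) start at positions 69, 91.
KpnI cuts after base 5 of each site (before the last base), so after positions 73, 95.
Linear molecule, 2 cuts → 3 fragments:
  1–73 → 73 bp
  74–95 → 22 bp
  96–125 → 30 bp
Sorted largest to smallest: 73, 30, 22 bp.

73, 30, 22 bp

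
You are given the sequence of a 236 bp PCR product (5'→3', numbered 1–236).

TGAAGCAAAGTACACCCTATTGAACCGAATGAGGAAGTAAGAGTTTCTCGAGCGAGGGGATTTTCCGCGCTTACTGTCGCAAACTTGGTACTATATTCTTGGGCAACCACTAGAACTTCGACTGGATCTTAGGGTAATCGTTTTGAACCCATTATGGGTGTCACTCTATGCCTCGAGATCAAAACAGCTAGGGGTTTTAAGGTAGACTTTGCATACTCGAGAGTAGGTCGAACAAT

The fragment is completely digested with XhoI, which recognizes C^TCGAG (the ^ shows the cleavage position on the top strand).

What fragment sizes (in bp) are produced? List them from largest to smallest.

125, 47, 44, 20 bp

XhoI sites (CTCGAG) start at positions 47, 172, 216.
XhoI cuts after the first base of each site, so after positions 47, 172, 216.
Linear molecule, 3 cuts → 4 fragments:
  1–47 → 47 bp
  48–172 → 125 bp
  173–216 → 44 bp
  217–236 → 20 bp
Sorted largest to smallest: 125, 47, 44, 20 bp.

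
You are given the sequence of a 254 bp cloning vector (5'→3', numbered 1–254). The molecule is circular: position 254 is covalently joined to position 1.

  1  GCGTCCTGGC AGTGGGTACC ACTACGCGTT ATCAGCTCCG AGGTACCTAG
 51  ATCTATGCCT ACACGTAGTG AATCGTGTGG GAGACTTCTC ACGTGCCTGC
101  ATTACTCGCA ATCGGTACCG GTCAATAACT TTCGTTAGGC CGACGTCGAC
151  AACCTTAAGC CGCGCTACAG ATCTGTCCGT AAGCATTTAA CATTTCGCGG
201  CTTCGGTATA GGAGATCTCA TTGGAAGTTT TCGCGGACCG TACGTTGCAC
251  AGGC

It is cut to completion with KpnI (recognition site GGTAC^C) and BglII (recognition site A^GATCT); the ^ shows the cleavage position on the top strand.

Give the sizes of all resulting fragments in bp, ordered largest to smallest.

KpnI sites (GGTACC) start at positions 15, 42, 114.
KpnI cuts after base 5 of each site (before the last base), so after positions 19, 46, 118.
BglII sites (AGATCT) start at positions 49, 169, 213.
BglII cuts after the first base of each site, so after positions 49, 169, 213.
Combined cut positions: 19, 46, 49, 118, 169, 213.
Circular molecule, 6 cuts → 6 fragments:
  20–46 → 27 bp
  47–49 → 3 bp
  50–118 → 69 bp
  119–169 → 51 bp
  170–213 → 44 bp
  214–254 then 1–19 → 41 + 19 = 60 bp
Sorted largest to smallest: 69, 60, 51, 44, 27, 3 bp.

69, 60, 51, 44, 27, 3 bp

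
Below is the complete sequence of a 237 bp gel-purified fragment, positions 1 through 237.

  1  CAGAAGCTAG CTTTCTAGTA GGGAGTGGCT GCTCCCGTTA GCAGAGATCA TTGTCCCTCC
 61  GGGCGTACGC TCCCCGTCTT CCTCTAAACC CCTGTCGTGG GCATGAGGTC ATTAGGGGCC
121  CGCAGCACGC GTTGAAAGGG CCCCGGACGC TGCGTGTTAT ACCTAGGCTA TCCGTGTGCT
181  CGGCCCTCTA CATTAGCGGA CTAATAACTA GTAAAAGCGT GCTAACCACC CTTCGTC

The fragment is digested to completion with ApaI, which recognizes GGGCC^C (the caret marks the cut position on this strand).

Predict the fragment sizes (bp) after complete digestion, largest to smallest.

ApaI sites (GGGCCC) start at positions 116, 138.
ApaI cuts after base 5 of each site (before the last base), so after positions 120, 142.
Linear molecule, 2 cuts → 3 fragments:
  1–120 → 120 bp
  121–142 → 22 bp
  143–237 → 95 bp
Sorted largest to smallest: 120, 95, 22 bp.

120, 95, 22 bp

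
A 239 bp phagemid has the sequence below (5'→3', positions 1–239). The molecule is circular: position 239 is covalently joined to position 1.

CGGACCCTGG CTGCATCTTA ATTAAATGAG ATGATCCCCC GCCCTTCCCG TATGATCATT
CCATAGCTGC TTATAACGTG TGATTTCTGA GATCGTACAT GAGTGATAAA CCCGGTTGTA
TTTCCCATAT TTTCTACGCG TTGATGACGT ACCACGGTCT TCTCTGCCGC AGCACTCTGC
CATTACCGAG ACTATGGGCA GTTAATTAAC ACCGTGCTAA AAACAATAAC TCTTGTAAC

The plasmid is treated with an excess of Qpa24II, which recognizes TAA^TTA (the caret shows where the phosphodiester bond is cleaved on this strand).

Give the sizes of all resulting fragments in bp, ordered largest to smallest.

Qpa24II sites (TAATTA) start at positions 19, 203.
Qpa24II cuts after base 3 of each site, so after positions 21, 205.
Circular molecule, 2 cuts → 2 fragments:
  22–205 → 184 bp
  206–239 then 1–21 → 34 + 21 = 55 bp
Sorted largest to smallest: 184, 55 bp.

184, 55 bp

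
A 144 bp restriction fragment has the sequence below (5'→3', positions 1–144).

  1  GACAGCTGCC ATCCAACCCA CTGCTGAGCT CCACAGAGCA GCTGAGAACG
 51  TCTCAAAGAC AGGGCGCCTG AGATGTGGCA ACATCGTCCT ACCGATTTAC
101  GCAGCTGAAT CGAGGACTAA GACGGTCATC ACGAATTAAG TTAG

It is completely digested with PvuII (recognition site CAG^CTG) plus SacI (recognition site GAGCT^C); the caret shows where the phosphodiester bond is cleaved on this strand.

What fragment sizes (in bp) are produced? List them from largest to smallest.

PvuII sites (CAGCTG) start at positions 3, 39, 102.
PvuII cuts after base 3 of each site, so after positions 5, 41, 104.
The SacI site (GAGCTC) starts at position 26.
SacI cuts after base 5 of each site (before the last base), so after position 30.
Combined cut positions: 5, 30, 41, 104.
Linear molecule, 4 cuts → 5 fragments:
  1–5 → 5 bp
  6–30 → 25 bp
  31–41 → 11 bp
  42–104 → 63 bp
  105–144 → 40 bp
Sorted largest to smallest: 63, 40, 25, 11, 5 bp.

63, 40, 25, 11, 5 bp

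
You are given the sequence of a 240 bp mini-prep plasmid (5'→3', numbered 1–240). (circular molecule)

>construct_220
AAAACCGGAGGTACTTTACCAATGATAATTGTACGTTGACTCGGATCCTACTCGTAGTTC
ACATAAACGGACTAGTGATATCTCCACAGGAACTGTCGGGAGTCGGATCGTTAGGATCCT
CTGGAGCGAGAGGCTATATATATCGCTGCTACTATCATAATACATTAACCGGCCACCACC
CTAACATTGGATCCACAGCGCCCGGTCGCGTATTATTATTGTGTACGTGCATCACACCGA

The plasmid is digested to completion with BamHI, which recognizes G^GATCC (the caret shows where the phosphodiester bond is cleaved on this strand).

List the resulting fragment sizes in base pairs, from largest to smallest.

94, 75, 71 bp

BamHI sites (GGATCC) start at positions 43, 114, 189.
BamHI cuts after the first base of each site, so after positions 43, 114, 189.
Circular molecule, 3 cuts → 3 fragments:
  44–114 → 71 bp
  115–189 → 75 bp
  190–240 then 1–43 → 51 + 43 = 94 bp
Sorted largest to smallest: 94, 75, 71 bp.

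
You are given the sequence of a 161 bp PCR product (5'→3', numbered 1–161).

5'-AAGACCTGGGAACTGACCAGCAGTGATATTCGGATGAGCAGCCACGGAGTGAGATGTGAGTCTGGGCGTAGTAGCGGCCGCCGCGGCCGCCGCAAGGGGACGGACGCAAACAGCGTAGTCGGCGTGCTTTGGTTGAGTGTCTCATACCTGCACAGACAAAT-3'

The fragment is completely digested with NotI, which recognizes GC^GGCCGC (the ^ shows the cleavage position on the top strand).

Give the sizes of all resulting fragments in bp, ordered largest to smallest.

NotI sites (GCGGCCGC) start at positions 74, 83.
NotI cuts after base 2 of each site, so after positions 75, 84.
Linear molecule, 2 cuts → 3 fragments:
  1–75 → 75 bp
  76–84 → 9 bp
  85–161 → 77 bp
Sorted largest to smallest: 77, 75, 9 bp.

77, 75, 9 bp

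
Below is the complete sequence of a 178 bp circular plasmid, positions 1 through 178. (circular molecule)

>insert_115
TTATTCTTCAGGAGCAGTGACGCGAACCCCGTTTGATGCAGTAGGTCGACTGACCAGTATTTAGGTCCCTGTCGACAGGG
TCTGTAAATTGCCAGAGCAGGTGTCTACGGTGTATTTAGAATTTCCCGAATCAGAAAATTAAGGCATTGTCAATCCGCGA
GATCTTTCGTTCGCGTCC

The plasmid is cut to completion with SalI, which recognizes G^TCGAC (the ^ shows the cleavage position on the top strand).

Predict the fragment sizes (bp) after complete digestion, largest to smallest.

152, 26 bp

SalI sites (GTCGAC) start at positions 45, 71.
SalI cuts after the first base of each site, so after positions 45, 71.
Circular molecule, 2 cuts → 2 fragments:
  46–71 → 26 bp
  72–178 then 1–45 → 107 + 45 = 152 bp
Sorted largest to smallest: 152, 26 bp.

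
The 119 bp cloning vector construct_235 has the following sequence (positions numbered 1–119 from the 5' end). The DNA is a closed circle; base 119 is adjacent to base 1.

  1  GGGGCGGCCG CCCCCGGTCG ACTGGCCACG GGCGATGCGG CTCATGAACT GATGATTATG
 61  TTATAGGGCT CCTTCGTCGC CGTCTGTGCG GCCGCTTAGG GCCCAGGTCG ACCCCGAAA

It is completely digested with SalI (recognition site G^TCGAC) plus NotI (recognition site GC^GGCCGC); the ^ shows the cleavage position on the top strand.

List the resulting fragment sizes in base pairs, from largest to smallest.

SalI sites (GTCGAC) start at positions 17, 107.
SalI cuts after the first base of each site, so after positions 17, 107.
NotI sites (GCGGCCGC) start at positions 4, 88.
NotI cuts after base 2 of each site, so after positions 5, 89.
Combined cut positions: 5, 17, 89, 107.
Circular molecule, 4 cuts → 4 fragments:
  6–17 → 12 bp
  18–89 → 72 bp
  90–107 → 18 bp
  108–119 then 1–5 → 12 + 5 = 17 bp
Sorted largest to smallest: 72, 18, 17, 12 bp.

72, 18, 17, 12 bp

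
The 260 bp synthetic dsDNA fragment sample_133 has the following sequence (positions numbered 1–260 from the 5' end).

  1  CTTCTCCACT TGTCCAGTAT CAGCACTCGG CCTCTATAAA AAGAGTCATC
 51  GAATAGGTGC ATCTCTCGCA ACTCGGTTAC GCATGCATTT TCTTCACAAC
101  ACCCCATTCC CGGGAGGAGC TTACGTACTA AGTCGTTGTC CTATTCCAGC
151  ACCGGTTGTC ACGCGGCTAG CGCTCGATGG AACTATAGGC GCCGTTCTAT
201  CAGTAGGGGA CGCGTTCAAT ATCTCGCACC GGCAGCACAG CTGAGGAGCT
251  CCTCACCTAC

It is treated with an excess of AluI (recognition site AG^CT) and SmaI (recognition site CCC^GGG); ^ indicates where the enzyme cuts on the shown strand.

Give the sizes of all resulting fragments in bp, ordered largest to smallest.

AluI sites (AGCT) start at positions 118, 239, 247.
AluI cuts after base 2 of each site, so after positions 119, 240, 248.
The SmaI site (CCCGGG) starts at position 109.
SmaI cuts after base 3 of each site, so after position 111.
Combined cut positions: 111, 119, 240, 248.
Linear molecule, 4 cuts → 5 fragments:
  1–111 → 111 bp
  112–119 → 8 bp
  120–240 → 121 bp
  241–248 → 8 bp
  249–260 → 12 bp
Sorted largest to smallest: 121, 111, 12, 8, 8 bp.

121, 111, 12, 8, 8 bp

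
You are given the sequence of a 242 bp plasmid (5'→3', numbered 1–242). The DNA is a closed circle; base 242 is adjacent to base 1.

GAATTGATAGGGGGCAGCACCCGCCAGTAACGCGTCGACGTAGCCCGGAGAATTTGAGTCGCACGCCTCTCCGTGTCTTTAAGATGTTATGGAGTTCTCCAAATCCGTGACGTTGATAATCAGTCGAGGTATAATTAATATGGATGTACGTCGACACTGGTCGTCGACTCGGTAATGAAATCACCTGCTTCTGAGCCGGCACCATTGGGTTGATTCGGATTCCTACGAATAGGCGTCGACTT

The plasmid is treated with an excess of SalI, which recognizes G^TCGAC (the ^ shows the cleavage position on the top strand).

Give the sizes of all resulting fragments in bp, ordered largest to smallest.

116, 72, 41, 13 bp

SalI sites (GTCGAC) start at positions 34, 150, 163, 235.
SalI cuts after the first base of each site, so after positions 34, 150, 163, 235.
Circular molecule, 4 cuts → 4 fragments:
  35–150 → 116 bp
  151–163 → 13 bp
  164–235 → 72 bp
  236–242 then 1–34 → 7 + 34 = 41 bp
Sorted largest to smallest: 116, 72, 41, 13 bp.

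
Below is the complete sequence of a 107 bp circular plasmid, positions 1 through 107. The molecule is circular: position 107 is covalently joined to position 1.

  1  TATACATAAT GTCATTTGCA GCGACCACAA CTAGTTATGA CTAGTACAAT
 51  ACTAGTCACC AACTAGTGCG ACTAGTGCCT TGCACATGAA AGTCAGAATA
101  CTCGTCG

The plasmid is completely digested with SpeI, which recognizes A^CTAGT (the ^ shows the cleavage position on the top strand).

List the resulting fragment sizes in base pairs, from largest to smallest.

66, 11, 11, 10, 9 bp

SpeI sites (ACTAGT) start at positions 30, 40, 51, 62, 71.
SpeI cuts after the first base of each site, so after positions 30, 40, 51, 62, 71.
Circular molecule, 5 cuts → 5 fragments:
  31–40 → 10 bp
  41–51 → 11 bp
  52–62 → 11 bp
  63–71 → 9 bp
  72–107 then 1–30 → 36 + 30 = 66 bp
Sorted largest to smallest: 66, 11, 11, 10, 9 bp.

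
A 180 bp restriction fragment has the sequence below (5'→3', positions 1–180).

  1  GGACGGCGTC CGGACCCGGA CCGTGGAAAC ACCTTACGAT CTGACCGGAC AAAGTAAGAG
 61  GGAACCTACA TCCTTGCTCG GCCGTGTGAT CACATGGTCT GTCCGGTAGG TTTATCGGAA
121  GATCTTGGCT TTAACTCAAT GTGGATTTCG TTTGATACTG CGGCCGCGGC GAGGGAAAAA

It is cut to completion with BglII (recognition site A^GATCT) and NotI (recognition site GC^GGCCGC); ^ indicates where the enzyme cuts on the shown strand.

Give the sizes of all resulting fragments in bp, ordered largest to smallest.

The BglII site (AGATCT) starts at position 120.
BglII cuts after the first base of each site, so after position 120.
The NotI site (GCGGCCGC) starts at position 160.
NotI cuts after base 2 of each site, so after position 161.
Combined cut positions: 120, 161.
Linear molecule, 2 cuts → 3 fragments:
  1–120 → 120 bp
  121–161 → 41 bp
  162–180 → 19 bp
Sorted largest to smallest: 120, 41, 19 bp.

120, 41, 19 bp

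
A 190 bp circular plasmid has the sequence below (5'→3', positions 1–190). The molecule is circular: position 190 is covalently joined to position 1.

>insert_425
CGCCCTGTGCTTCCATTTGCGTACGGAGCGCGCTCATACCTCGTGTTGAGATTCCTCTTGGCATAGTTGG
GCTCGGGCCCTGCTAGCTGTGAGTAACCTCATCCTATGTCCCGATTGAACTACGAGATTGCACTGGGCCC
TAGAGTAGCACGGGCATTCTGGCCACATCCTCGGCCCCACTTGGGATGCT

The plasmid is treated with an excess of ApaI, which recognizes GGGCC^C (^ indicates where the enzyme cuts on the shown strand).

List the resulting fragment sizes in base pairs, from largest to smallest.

ApaI sites (GGGCCC) start at positions 75, 135.
ApaI cuts after base 5 of each site (before the last base), so after positions 79, 139.
Circular molecule, 2 cuts → 2 fragments:
  80–139 → 60 bp
  140–190 then 1–79 → 51 + 79 = 130 bp
Sorted largest to smallest: 130, 60 bp.

130, 60 bp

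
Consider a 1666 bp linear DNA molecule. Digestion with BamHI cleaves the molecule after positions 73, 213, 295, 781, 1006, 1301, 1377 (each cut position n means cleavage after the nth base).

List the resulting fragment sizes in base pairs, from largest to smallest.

486, 295, 289, 225, 140, 82, 76, 73 bp

Linear molecule, 7 cuts → 8 fragments:
  73 − 0 = 73 bp
  213 − 73 = 140 bp
  295 − 213 = 82 bp
  781 − 295 = 486 bp
  1006 − 781 = 225 bp
  1301 − 1006 = 295 bp
  1377 − 1301 = 76 bp
  1666 − 1377 = 289 bp
Sorted largest to smallest: 486, 295, 289, 225, 140, 82, 76, 73 bp.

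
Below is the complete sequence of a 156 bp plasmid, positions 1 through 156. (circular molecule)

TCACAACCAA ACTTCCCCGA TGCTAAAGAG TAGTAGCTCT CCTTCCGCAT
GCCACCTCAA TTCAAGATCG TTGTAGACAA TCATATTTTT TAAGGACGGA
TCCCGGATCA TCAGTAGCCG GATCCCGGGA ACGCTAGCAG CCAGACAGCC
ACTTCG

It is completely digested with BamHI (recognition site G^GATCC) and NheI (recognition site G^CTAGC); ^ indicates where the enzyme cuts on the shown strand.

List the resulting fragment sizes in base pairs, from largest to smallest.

BamHI sites (GGATCC) start at positions 98, 120.
BamHI cuts after the first base of each site, so after positions 98, 120.
The NheI site (GCTAGC) starts at position 133.
NheI cuts after the first base of each site, so after position 133.
Combined cut positions: 98, 120, 133.
Circular molecule, 3 cuts → 3 fragments:
  99–120 → 22 bp
  121–133 → 13 bp
  134–156 then 1–98 → 23 + 98 = 121 bp
Sorted largest to smallest: 121, 22, 13 bp.

121, 22, 13 bp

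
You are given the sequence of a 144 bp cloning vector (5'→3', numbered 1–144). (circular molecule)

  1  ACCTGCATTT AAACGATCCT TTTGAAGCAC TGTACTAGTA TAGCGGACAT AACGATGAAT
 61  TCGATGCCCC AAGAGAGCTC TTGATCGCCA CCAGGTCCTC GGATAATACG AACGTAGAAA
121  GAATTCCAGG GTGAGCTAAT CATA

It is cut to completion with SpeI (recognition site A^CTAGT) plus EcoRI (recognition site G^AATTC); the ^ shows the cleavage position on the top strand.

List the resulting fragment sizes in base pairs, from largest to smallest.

The SpeI site (ACTAGT) starts at position 34.
SpeI cuts after the first base of each site, so after position 34.
EcoRI sites (GAATTC) start at positions 57, 121.
EcoRI cuts after the first base of each site, so after positions 57, 121.
Combined cut positions: 34, 57, 121.
Circular molecule, 3 cuts → 3 fragments:
  35–57 → 23 bp
  58–121 → 64 bp
  122–144 then 1–34 → 23 + 34 = 57 bp
Sorted largest to smallest: 64, 57, 23 bp.

64, 57, 23 bp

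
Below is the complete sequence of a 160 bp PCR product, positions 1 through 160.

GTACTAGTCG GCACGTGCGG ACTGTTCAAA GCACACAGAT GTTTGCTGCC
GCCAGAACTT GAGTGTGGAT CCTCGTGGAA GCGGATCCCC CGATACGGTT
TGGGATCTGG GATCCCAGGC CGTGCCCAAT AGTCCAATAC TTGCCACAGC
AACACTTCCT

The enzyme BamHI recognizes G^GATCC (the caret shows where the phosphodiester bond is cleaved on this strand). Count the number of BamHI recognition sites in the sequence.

3

GGATCC occurs starting at positions 67, 83, 110.
BamHI cuts at 3 sites.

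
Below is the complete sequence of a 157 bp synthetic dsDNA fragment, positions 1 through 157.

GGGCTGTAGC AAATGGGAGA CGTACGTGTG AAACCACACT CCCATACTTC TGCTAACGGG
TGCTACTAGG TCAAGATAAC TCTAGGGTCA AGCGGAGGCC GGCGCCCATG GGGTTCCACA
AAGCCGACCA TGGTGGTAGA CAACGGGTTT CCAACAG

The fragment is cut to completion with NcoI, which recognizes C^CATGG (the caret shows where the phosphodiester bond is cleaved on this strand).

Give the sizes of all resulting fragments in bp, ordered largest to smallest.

NcoI sites (CCATGG) start at positions 106, 128.
NcoI cuts after the first base of each site, so after positions 106, 128.
Linear molecule, 2 cuts → 3 fragments:
  1–106 → 106 bp
  107–128 → 22 bp
  129–157 → 29 bp
Sorted largest to smallest: 106, 29, 22 bp.

106, 29, 22 bp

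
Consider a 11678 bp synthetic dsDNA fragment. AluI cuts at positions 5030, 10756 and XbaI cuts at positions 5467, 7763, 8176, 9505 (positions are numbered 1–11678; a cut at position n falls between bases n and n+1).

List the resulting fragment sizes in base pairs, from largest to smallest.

Combined cut positions (sorted): 5030, 5467, 7763, 8176, 9505, 10756.
Linear molecule, 6 cuts → 7 fragments:
  5030 − 0 = 5030 bp
  5467 − 5030 = 437 bp
  7763 − 5467 = 2296 bp
  8176 − 7763 = 413 bp
  9505 − 8176 = 1329 bp
  10756 − 9505 = 1251 bp
  11678 − 10756 = 922 bp
Sorted largest to smallest: 5030, 2296, 1329, 1251, 922, 437, 413 bp.

5030, 2296, 1329, 1251, 922, 437, 413 bp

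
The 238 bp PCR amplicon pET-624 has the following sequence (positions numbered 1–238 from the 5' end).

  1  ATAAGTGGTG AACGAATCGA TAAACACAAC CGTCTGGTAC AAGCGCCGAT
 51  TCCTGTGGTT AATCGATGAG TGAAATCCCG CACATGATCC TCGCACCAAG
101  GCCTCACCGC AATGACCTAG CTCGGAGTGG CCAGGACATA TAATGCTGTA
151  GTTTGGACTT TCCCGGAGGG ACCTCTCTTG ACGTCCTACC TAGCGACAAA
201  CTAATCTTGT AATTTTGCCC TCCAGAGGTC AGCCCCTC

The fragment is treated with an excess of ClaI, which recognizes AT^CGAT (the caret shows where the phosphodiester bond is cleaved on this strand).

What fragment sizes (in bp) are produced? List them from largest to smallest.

ClaI sites (ATCGAT) start at positions 16, 62.
ClaI cuts after base 2 of each site, so after positions 17, 63.
Linear molecule, 2 cuts → 3 fragments:
  1–17 → 17 bp
  18–63 → 46 bp
  64–238 → 175 bp
Sorted largest to smallest: 175, 46, 17 bp.

175, 46, 17 bp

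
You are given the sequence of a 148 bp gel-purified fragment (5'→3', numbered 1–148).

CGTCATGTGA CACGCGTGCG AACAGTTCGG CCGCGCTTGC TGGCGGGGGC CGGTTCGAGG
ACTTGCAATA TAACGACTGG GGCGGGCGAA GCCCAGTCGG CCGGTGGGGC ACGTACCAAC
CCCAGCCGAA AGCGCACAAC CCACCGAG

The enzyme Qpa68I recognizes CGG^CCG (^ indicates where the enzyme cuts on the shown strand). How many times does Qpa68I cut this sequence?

2

CGGCCG occurs starting at positions 28, 98.
Qpa68I cuts at 2 sites.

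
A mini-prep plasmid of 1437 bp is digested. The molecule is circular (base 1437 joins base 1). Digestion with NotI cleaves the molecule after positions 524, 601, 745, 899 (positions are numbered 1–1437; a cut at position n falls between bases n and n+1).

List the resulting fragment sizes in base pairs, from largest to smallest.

Circular molecule, 4 cuts → 4 fragments:
  601 − 524 = 77 bp
  745 − 601 = 144 bp
  899 − 745 = 154 bp
  wrap: 1437 − 899 + 524 = 1062 bp
Sorted largest to smallest: 1062, 154, 144, 77 bp.

1062, 154, 144, 77 bp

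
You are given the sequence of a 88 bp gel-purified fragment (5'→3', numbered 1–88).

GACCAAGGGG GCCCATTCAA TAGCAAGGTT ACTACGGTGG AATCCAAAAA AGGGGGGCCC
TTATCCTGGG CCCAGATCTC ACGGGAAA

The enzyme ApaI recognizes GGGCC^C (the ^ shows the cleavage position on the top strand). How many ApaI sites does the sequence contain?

3

GGGCCC occurs starting at positions 9, 55, 68.
ApaI cuts at 3 sites.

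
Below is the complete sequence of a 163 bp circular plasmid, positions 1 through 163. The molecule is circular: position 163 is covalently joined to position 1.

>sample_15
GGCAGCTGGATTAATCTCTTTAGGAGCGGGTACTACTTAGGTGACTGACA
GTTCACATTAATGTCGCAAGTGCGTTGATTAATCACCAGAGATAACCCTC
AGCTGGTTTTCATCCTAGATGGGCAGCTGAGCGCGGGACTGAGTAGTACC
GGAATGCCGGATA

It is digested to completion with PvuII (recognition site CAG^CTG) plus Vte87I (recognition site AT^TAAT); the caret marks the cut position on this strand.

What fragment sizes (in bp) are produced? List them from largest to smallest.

PvuII sites (CAGCTG) start at positions 3, 100, 124.
PvuII cuts after base 3 of each site, so after positions 5, 102, 126.
Vte87I sites (ATTAAT) start at positions 10, 57, 78.
Vte87I cuts after base 2 of each site, so after positions 11, 58, 79.
Combined cut positions: 5, 11, 58, 79, 102, 126.
Circular molecule, 6 cuts → 6 fragments:
  6–11 → 6 bp
  12–58 → 47 bp
  59–79 → 21 bp
  80–102 → 23 bp
  103–126 → 24 bp
  127–163 then 1–5 → 37 + 5 = 42 bp
Sorted largest to smallest: 47, 42, 24, 23, 21, 6 bp.

47, 42, 24, 23, 21, 6 bp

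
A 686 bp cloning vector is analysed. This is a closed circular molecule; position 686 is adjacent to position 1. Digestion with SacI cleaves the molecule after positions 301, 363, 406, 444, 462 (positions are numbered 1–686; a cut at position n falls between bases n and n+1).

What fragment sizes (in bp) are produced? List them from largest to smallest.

Circular molecule, 5 cuts → 5 fragments:
  363 − 301 = 62 bp
  406 − 363 = 43 bp
  444 − 406 = 38 bp
  462 − 444 = 18 bp
  wrap: 686 − 462 + 301 = 525 bp
Sorted largest to smallest: 525, 62, 43, 38, 18 bp.

525, 62, 43, 38, 18 bp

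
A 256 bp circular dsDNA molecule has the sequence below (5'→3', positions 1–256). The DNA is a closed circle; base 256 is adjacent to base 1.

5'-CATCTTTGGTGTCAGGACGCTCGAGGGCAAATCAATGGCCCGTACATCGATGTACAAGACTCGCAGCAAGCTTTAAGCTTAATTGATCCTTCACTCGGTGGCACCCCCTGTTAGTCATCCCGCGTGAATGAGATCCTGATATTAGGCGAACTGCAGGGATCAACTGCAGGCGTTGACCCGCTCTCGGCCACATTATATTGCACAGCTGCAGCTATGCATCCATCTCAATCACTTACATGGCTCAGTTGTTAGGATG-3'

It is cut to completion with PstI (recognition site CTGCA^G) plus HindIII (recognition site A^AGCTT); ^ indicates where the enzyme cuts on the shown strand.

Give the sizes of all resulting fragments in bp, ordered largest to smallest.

114, 80, 42, 13, 7 bp

PstI sites (CTGCAG) start at positions 151, 164, 206.
PstI cuts after base 5 of each site (before the last base), so after positions 155, 168, 210.
HindIII sites (AAGCTT) start at positions 68, 75.
HindIII cuts after the first base of each site, so after positions 68, 75.
Combined cut positions: 68, 75, 155, 168, 210.
Circular molecule, 5 cuts → 5 fragments:
  69–75 → 7 bp
  76–155 → 80 bp
  156–168 → 13 bp
  169–210 → 42 bp
  211–256 then 1–68 → 46 + 68 = 114 bp
Sorted largest to smallest: 114, 80, 42, 13, 7 bp.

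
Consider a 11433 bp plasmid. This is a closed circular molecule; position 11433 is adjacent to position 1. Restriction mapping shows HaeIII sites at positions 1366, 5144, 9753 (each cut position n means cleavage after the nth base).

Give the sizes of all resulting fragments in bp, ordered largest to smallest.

4609, 3778, 3046 bp

Circular molecule, 3 cuts → 3 fragments:
  5144 − 1366 = 3778 bp
  9753 − 5144 = 4609 bp
  wrap: 11433 − 9753 + 1366 = 3046 bp
Sorted largest to smallest: 4609, 3778, 3046 bp.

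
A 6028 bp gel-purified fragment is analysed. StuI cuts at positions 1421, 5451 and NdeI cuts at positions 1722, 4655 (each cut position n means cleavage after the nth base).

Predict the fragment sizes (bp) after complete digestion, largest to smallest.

2933, 1421, 796, 577, 301 bp

Combined cut positions (sorted): 1421, 1722, 4655, 5451.
Linear molecule, 4 cuts → 5 fragments:
  1421 − 0 = 1421 bp
  1722 − 1421 = 301 bp
  4655 − 1722 = 2933 bp
  5451 − 4655 = 796 bp
  6028 − 5451 = 577 bp
Sorted largest to smallest: 2933, 1421, 796, 577, 301 bp.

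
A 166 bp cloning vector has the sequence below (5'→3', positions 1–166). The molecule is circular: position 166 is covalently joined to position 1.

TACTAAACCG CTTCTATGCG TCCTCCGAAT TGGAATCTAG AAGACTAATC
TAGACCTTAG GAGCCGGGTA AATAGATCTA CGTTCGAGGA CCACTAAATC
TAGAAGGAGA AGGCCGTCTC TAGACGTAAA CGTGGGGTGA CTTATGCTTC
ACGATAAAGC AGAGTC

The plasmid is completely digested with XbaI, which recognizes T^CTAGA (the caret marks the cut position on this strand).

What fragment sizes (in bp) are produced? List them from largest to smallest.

XbaI sites (TCTAGA) start at positions 36, 49, 99, 119.
XbaI cuts after the first base of each site, so after positions 36, 49, 99, 119.
Circular molecule, 4 cuts → 4 fragments:
  37–49 → 13 bp
  50–99 → 50 bp
  100–119 → 20 bp
  120–166 then 1–36 → 47 + 36 = 83 bp
Sorted largest to smallest: 83, 50, 20, 13 bp.

83, 50, 20, 13 bp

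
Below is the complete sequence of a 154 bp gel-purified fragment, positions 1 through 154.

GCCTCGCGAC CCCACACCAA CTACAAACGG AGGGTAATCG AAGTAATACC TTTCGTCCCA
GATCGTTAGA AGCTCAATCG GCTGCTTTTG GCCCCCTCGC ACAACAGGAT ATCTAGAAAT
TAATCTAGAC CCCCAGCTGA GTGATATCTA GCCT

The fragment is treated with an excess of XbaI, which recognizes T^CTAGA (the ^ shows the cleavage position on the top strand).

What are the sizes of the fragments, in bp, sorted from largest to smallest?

112, 30, 12 bp

XbaI sites (TCTAGA) start at positions 112, 124.
XbaI cuts after the first base of each site, so after positions 112, 124.
Linear molecule, 2 cuts → 3 fragments:
  1–112 → 112 bp
  113–124 → 12 bp
  125–154 → 30 bp
Sorted largest to smallest: 112, 30, 12 bp.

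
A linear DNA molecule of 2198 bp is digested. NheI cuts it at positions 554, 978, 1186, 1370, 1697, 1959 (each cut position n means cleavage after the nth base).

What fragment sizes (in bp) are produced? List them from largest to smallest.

Linear molecule, 6 cuts → 7 fragments:
  554 − 0 = 554 bp
  978 − 554 = 424 bp
  1186 − 978 = 208 bp
  1370 − 1186 = 184 bp
  1697 − 1370 = 327 bp
  1959 − 1697 = 262 bp
  2198 − 1959 = 239 bp
Sorted largest to smallest: 554, 424, 327, 262, 239, 208, 184 bp.

554, 424, 327, 262, 239, 208, 184 bp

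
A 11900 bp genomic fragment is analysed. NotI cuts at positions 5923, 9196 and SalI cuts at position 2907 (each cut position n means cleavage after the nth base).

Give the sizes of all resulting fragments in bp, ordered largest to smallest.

3273, 3016, 2907, 2704 bp

Combined cut positions (sorted): 2907, 5923, 9196.
Linear molecule, 3 cuts → 4 fragments:
  2907 − 0 = 2907 bp
  5923 − 2907 = 3016 bp
  9196 − 5923 = 3273 bp
  11900 − 9196 = 2704 bp
Sorted largest to smallest: 3273, 3016, 2907, 2704 bp.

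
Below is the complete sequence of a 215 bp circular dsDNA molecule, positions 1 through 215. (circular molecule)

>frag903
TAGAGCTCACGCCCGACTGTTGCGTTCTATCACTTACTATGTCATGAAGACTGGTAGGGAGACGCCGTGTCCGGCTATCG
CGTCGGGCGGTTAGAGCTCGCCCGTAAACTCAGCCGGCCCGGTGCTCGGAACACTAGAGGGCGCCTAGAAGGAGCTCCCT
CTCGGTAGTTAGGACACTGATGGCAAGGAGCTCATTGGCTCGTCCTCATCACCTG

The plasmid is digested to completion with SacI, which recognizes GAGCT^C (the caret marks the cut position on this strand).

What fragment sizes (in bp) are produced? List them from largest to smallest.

91, 58, 36, 30 bp

SacI sites (GAGCTC) start at positions 3, 94, 152, 188.
SacI cuts after base 5 of each site (before the last base), so after positions 7, 98, 156, 192.
Circular molecule, 4 cuts → 4 fragments:
  8–98 → 91 bp
  99–156 → 58 bp
  157–192 → 36 bp
  193–215 then 1–7 → 23 + 7 = 30 bp
Sorted largest to smallest: 91, 58, 36, 30 bp.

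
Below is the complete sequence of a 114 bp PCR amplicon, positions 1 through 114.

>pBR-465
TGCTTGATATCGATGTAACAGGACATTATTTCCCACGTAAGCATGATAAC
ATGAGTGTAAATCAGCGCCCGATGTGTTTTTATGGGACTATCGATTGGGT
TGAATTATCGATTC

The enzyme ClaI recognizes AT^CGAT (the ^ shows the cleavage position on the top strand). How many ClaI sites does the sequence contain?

3

ATCGAT occurs starting at positions 9, 90, 107.
ClaI cuts at 3 sites.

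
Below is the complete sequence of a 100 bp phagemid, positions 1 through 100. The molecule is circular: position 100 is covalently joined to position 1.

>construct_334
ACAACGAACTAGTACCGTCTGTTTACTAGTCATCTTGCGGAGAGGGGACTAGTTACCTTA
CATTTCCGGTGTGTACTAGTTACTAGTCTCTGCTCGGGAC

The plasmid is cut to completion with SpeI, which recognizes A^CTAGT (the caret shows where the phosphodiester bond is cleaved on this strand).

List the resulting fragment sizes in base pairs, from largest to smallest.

27, 26, 23, 17, 7 bp

SpeI sites (ACTAGT) start at positions 8, 25, 48, 75, 82.
SpeI cuts after the first base of each site, so after positions 8, 25, 48, 75, 82.
Circular molecule, 5 cuts → 5 fragments:
  9–25 → 17 bp
  26–48 → 23 bp
  49–75 → 27 bp
  76–82 → 7 bp
  83–100 then 1–8 → 18 + 8 = 26 bp
Sorted largest to smallest: 27, 26, 23, 17, 7 bp.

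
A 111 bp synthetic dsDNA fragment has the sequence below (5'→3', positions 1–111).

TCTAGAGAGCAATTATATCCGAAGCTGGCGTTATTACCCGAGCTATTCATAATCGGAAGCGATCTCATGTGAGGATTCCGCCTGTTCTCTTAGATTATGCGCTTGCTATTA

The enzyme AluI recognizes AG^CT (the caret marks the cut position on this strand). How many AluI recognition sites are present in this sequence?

AGCT occurs starting at positions 23, 41.
AluI cuts at 2 sites.

2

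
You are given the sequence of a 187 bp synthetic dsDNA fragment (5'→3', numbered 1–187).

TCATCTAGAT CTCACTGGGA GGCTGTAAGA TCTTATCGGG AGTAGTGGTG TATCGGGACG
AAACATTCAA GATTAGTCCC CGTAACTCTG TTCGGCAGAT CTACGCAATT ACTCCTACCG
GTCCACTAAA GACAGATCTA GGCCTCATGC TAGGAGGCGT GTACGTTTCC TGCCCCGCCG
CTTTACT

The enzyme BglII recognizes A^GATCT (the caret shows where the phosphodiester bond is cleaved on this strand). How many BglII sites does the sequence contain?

4

AGATCT occurs starting at positions 7, 28, 97, 134.
BglII cuts at 4 sites.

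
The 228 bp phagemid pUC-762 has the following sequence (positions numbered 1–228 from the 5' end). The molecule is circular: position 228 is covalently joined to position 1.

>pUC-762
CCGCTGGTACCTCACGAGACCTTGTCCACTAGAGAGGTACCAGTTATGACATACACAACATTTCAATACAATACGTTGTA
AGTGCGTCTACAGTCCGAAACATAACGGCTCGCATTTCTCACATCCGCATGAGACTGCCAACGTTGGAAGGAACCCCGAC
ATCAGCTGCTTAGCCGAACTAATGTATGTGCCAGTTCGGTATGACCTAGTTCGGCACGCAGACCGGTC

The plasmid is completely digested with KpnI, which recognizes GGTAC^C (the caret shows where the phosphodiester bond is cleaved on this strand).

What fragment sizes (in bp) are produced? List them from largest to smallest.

198, 30 bp

KpnI sites (GGTACC) start at positions 6, 36.
KpnI cuts after base 5 of each site (before the last base), so after positions 10, 40.
Circular molecule, 2 cuts → 2 fragments:
  11–40 → 30 bp
  41–228 then 1–10 → 188 + 10 = 198 bp
Sorted largest to smallest: 198, 30 bp.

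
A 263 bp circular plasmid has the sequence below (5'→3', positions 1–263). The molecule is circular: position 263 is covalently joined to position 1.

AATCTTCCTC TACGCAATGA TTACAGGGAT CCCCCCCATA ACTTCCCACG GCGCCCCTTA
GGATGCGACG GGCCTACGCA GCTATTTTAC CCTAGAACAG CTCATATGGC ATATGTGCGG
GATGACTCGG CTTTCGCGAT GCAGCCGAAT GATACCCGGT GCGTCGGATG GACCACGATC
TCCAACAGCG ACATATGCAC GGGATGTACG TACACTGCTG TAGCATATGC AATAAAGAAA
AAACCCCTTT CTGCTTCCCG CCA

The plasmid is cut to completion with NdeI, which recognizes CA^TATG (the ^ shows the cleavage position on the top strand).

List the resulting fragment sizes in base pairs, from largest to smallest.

NdeI sites (CATATG) start at positions 103, 110, 192, 224.
NdeI cuts after base 2 of each site, so after positions 104, 111, 193, 225.
Circular molecule, 4 cuts → 4 fragments:
  105–111 → 7 bp
  112–193 → 82 bp
  194–225 → 32 bp
  226–263 then 1–104 → 38 + 104 = 142 bp
Sorted largest to smallest: 142, 82, 32, 7 bp.

142, 82, 32, 7 bp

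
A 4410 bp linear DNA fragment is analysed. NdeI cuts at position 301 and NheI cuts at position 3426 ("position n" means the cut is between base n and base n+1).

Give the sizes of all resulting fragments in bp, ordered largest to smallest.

Combined cut positions (sorted): 301, 3426.
Linear molecule, 2 cuts → 3 fragments:
  301 − 0 = 301 bp
  3426 − 301 = 3125 bp
  4410 − 3426 = 984 bp
Sorted largest to smallest: 3125, 984, 301 bp.

3125, 984, 301 bp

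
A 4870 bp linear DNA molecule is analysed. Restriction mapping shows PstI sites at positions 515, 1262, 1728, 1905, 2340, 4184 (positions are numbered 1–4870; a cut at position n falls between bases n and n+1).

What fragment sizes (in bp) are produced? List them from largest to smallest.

1844, 747, 686, 515, 466, 435, 177 bp

Linear molecule, 6 cuts → 7 fragments:
  515 − 0 = 515 bp
  1262 − 515 = 747 bp
  1728 − 1262 = 466 bp
  1905 − 1728 = 177 bp
  2340 − 1905 = 435 bp
  4184 − 2340 = 1844 bp
  4870 − 4184 = 686 bp
Sorted largest to smallest: 1844, 747, 686, 515, 466, 435, 177 bp.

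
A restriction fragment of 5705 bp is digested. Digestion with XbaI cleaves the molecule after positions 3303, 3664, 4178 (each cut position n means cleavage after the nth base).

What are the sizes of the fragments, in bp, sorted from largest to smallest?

Linear molecule, 3 cuts → 4 fragments:
  3303 − 0 = 3303 bp
  3664 − 3303 = 361 bp
  4178 − 3664 = 514 bp
  5705 − 4178 = 1527 bp
Sorted largest to smallest: 3303, 1527, 514, 361 bp.

3303, 1527, 514, 361 bp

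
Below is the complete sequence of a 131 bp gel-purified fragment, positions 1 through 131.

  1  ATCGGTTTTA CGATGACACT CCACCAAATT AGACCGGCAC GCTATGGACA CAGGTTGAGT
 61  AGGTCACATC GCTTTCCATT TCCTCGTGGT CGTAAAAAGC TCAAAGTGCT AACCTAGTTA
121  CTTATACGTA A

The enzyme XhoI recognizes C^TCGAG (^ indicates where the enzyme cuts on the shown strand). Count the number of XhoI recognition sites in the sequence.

0

No occurrence of CTCGAG is present in the sequence.
XhoI does not cut: 0 sites.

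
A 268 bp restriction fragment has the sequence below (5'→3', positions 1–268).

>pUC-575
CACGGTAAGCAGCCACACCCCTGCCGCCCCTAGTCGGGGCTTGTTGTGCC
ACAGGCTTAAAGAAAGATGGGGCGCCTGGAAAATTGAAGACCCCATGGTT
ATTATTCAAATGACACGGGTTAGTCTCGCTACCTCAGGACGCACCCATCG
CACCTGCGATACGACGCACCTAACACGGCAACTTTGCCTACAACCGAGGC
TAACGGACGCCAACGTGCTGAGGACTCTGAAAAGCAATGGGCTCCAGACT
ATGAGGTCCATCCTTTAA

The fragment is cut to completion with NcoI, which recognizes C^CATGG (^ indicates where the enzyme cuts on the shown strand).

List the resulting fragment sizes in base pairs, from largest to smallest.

The NcoI site (CCATGG) starts at position 93.
NcoI cuts after the first base of each site, so after position 93.
Linear molecule, 1 cut → 2 fragments:
  1–93 → 93 bp
  94–268 → 175 bp
Sorted largest to smallest: 175, 93 bp.

175, 93 bp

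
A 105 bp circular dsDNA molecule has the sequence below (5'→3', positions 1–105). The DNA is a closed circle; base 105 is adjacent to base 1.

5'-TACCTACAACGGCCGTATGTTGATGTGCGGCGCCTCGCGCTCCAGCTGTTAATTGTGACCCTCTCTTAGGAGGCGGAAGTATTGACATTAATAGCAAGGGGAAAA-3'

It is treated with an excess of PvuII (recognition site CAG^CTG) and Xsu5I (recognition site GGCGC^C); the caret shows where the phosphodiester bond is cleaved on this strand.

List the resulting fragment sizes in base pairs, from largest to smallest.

The PvuII site (CAGCTG) starts at position 43.
PvuII cuts after base 3 of each site, so after position 45.
The Xsu5I site (GGCGCC) starts at position 29.
Xsu5I cuts after base 5 of each site (before the last base), so after position 33.
Combined cut positions: 33, 45.
Circular molecule, 2 cuts → 2 fragments:
  34–45 → 12 bp
  46–105 then 1–33 → 60 + 33 = 93 bp
Sorted largest to smallest: 93, 12 bp.

93, 12 bp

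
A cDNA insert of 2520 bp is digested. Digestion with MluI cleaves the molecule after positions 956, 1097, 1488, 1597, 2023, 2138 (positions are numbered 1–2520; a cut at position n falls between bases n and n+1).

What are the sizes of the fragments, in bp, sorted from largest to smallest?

Linear molecule, 6 cuts → 7 fragments:
  956 − 0 = 956 bp
  1097 − 956 = 141 bp
  1488 − 1097 = 391 bp
  1597 − 1488 = 109 bp
  2023 − 1597 = 426 bp
  2138 − 2023 = 115 bp
  2520 − 2138 = 382 bp
Sorted largest to smallest: 956, 426, 391, 382, 141, 115, 109 bp.

956, 426, 391, 382, 141, 115, 109 bp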